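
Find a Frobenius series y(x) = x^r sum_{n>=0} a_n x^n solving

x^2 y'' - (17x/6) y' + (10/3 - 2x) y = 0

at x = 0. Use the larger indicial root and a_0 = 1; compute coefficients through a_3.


Write in Frobenius form y'' + (p(x)/x) y' + (q(x)/x^2) y = 0:
  p(x) = -17/6,  q(x) = 10/3 - 2x.
Indicial equation: r(r-1) + (-17/6) r + (10/3) = 0 -> roots r_1 = 5/2, r_2 = 4/3.
Take r = r_1 = 5/2. Let y(x) = x^r sum_{n>=0} a_n x^n with a_0 = 1.
Substitute y = x^r sum a_n x^n and match x^{r+n}. The recurrence is
  D(n) a_n - 2 a_{n-1} = 0,  where D(n) = (r+n)(r+n-1) + (-17/6)(r+n) + (10/3).
  a_n = 2 / D(n) * a_{n-1}.
Since the indicial polynomial factors as (r - r_1)(r - r_2), D(n) = (r_1 + n - r_1)(r_1 + n - r_2) = n(n + 7/6).
Evaluating step by step (a_0 = 1):
  n = 1: D(1) = 1(1 + 7/6) = 13/6; numerator = 2(1) = 2; a_1 = (2)/(13/6) = 12/13
  n = 2: D(2) = 2(2 + 7/6) = 19/3; numerator = 2(12/13) = 24/13; a_2 = (24/13)/(19/3) = 72/247
  n = 3: D(3) = 3(3 + 7/6) = 25/2; numerator = 2(72/247) = 144/247; a_3 = (144/247)/(25/2) = 288/6175

r = 5/2; a_0 = 1; a_1 = 12/13; a_2 = 72/247; a_3 = 288/6175


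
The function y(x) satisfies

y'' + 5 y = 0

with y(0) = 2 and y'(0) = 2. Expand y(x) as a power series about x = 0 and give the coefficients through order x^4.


Ansatz: y(x) = sum_{n>=0} a_n x^n, so y'(x) = sum_{n>=1} n a_n x^(n-1) and y''(x) = sum_{n>=2} n(n-1) a_n x^(n-2).
Substitute into P(x) y'' + Q(x) y' + R(x) y = 0 with P(x) = 1, Q(x) = 0, R(x) = 5, and match powers of x.
Initial conditions: a_0 = 2, a_1 = 2.
Setting the coefficient of each power of x to zero and solving order by order (substituting the coefficients already found):
  x^0: 2 a_2 + 5 a_0 = 0  ->  2 a_2 = -5 a_0 = -10  ->  a_2 = -5
  x^1: 6 a_3 + 5 a_1 = 0  ->  6 a_3 = -5 a_1 = -10  ->  a_3 = -5/3
  x^2: 12 a_4 + 5 a_2 = 0  ->  12 a_4 = -5 a_2 = 25  ->  a_4 = 25/12
Truncated series: y(x) = 2 + 2 x - 5 x^2 - (5/3) x^3 + (25/12) x^4 + O(x^5).

a_0 = 2; a_1 = 2; a_2 = -5; a_3 = -5/3; a_4 = 25/12


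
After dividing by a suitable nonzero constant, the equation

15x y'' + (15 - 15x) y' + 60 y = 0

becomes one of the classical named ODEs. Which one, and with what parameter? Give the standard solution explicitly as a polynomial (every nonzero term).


All three coefficients share the factor 15; dividing through by 15 gives  x y'' + (1 - x) y' + 4 y = 0.
This matches the Laguerre equation x y'' + (1 - x) y' + n y = 0 with n = 4; the polynomial solution is L_4(x).
With y = sum_k a_k x^k, matching x^k gives (k+1)k a_{k+1} + (k+1) a_{k+1} - k a_k + n a_k = 0, i.e. (k+1)^2 a_{k+1} = (k - n) a_k = (k - 4) a_k. The right side vanishes at k = 4, so the series terminates at degree 4.
Standard normalization L_n(0) = 1 gives a_0 = 1. Work upward with a_{k+1} = (k - 4) a_k / (k+1)^2:
  a_1 = (0 - 4)(1) / 1^2 = -4/1 = -4
  a_2 = (1 - 4)(-4) / 2^2 = 12/4 = 3
  a_3 = (2 - 4)(3) / 3^2 = -6/9 = -2/3
  a_4 = (3 - 4)(-2/3) / 4^2 = (2/3)/16 = 1/24
Hence L_4(x) = x^4/24 - 2 x^3/3 + 3 x^2 - 4 x + 1.

L_4(x); series = x^4/24 - 2 x^3/3 + 3 x^2 - 4 x + 1


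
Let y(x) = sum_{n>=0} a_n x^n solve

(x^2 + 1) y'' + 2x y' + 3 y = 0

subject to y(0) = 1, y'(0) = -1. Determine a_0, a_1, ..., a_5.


Ansatz: y(x) = sum_{n>=0} a_n x^n, so y'(x) = sum_{n>=1} n a_n x^(n-1) and y''(x) = sum_{n>=2} n(n-1) a_n x^(n-2).
Substitute into P(x) y'' + Q(x) y' + R(x) y = 0 with P(x) = x^2 + 1, Q(x) = 2x, R(x) = 3, and match powers of x.
Initial conditions: a_0 = 1, a_1 = -1.
Setting the coefficient of each power of x to zero and solving order by order (substituting the coefficients already found):
  x^0: 2 a_2 + 3 a_0 = 0  ->  2 a_2 = -3 a_0 = -3  ->  a_2 = -3/2
  x^1: 6 a_3 + 5 a_1 = 0  ->  6 a_3 = -5 a_1 = 5  ->  a_3 = 5/6
  x^2: 12 a_4 + 9 a_2 = 0  ->  12 a_4 = -9 a_2 = 27/2  ->  a_4 = 9/8
  x^3: 20 a_5 + 15 a_3 = 0  ->  20 a_5 = -15 a_3 = -25/2  ->  a_5 = -5/8
Truncated series: y(x) = 1 - x - (3/2) x^2 + (5/6) x^3 + (9/8) x^4 - (5/8) x^5 + O(x^6).

a_0 = 1; a_1 = -1; a_2 = -3/2; a_3 = 5/6; a_4 = 9/8; a_5 = -5/8


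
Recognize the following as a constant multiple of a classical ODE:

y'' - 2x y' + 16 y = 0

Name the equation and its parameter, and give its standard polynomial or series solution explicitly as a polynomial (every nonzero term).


The equation is already in a standard form:  y'' - 2x y' + 16 y = 0.
This matches the Hermite equation y'' - 2x y' + 2n y = 0 with 2n = 16, so n = 8; the polynomial solution is H_8(x).
With y = sum_k a_k x^k, matching x^k gives (k+2)(k+1) a_{k+2} = 2(k - n) a_k = 2(k - 8) a_k. The right side vanishes at k = 8, so the series with the parity of 8 terminates at degree 8.
Standard normalization: leading coefficient of H_n is 2^n, so a_8 = 2^8 = 256. Work downward with a_k = (k+1)(k+2) a_{k+2} / (2(k - n)):
  a_6 = (7)(8)(256) / (2(6 - 8)) = 14336/(-4) = -3584
  a_4 = (5)(6)(-3584) / (2(4 - 8)) = -107520/(-8) = 13440
  a_2 = (3)(4)(13440) / (2(2 - 8)) = 161280/(-12) = -13440
  a_0 = (1)(2)(-13440) / (2(0 - 8)) = -26880/(-16) = 1680
Hence H_8(x) = 256 x^8 - 3584 x^6 + 13440 x^4 - 13440 x^2 + 1680.

H_8(x); series = 256 x^8 - 3584 x^6 + 13440 x^4 - 13440 x^2 + 1680


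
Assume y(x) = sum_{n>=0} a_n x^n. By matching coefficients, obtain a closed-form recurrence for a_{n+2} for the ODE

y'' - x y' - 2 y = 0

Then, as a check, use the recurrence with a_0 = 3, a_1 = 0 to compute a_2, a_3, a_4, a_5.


Substitute y = sum_n a_n x^n.
y''(x) has coefficient (n+2)(n+1) a_{n+2} at x^n;
-x y'(x) has coefficient -n a_n at x^n (shift);
-2 y(x) has coefficient -2 a_n at x^n.
Matching x^n: (n+2)(n+1) a_{n+2} + (-n - 2) a_n = 0.
Thus a_{n+2} = (n + 2) / ((n+1)(n+2)) * a_n.

Check with a_0 = 3, a_1 = 0 (apply the recurrence for n = 0, 1, 2, 3): a_0 = 3, a_1 = 0, a_2 = 3, a_3 = 0, a_4 = 1, a_5 = 0.

a_(n+2) = (n + 2) / ((n+1)(n+2)) * a_n; check: a_0 = 3, a_1 = 0, a_2 = 3, a_3 = 0, a_4 = 1, a_5 = 0


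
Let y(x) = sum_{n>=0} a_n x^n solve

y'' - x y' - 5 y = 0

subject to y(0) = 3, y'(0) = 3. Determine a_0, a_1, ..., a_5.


Ansatz: y(x) = sum_{n>=0} a_n x^n, so y'(x) = sum_{n>=1} n a_n x^(n-1) and y''(x) = sum_{n>=2} n(n-1) a_n x^(n-2).
Substitute into P(x) y'' + Q(x) y' + R(x) y = 0 with P(x) = 1, Q(x) = -x, R(x) = -5, and match powers of x.
Initial conditions: a_0 = 3, a_1 = 3.
Setting the coefficient of each power of x to zero and solving order by order (substituting the coefficients already found):
  x^0: 2 a_2 - 5 a_0 = 0  ->  2 a_2 = 5 a_0 = 15  ->  a_2 = 15/2
  x^1: 6 a_3 - 6 a_1 = 0  ->  6 a_3 = 6 a_1 = 18  ->  a_3 = 3
  x^2: 12 a_4 - 7 a_2 = 0  ->  12 a_4 = 7 a_2 = 105/2  ->  a_4 = 35/8
  x^3: 20 a_5 - 8 a_3 = 0  ->  20 a_5 = 8 a_3 = 24  ->  a_5 = 6/5
Truncated series: y(x) = 3 + 3 x + (15/2) x^2 + 3 x^3 + (35/8) x^4 + (6/5) x^5 + O(x^6).

a_0 = 3; a_1 = 3; a_2 = 15/2; a_3 = 3; a_4 = 35/8; a_5 = 6/5


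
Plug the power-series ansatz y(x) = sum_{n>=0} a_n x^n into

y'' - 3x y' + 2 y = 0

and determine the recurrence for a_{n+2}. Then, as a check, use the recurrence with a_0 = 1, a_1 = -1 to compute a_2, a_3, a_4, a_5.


Substitute y = sum_n a_n x^n.
y''(x) has coefficient (n+2)(n+1) a_{n+2} at x^n;
-3 x y'(x) has coefficient -3 n a_n at x^n (shift);
2 y(x) has coefficient 2 a_n at x^n.
Matching x^n: (n+2)(n+1) a_{n+2} + (-3n + 2) a_n = 0.
Thus a_{n+2} = (3n - 2) / ((n+1)(n+2)) * a_n.

Check with a_0 = 1, a_1 = -1 (apply the recurrence for n = 0, 1, 2, 3): a_0 = 1, a_1 = -1, a_2 = -1, a_3 = -1/6, a_4 = -1/3, a_5 = -7/120.

a_(n+2) = (3n - 2) / ((n+1)(n+2)) * a_n; check: a_0 = 1, a_1 = -1, a_2 = -1, a_3 = -1/6, a_4 = -1/3, a_5 = -7/120


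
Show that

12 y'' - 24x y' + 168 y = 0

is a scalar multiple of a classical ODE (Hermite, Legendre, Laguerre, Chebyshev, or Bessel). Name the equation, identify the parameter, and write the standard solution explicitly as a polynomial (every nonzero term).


All three coefficients share the factor 12; dividing through by 12 gives  y'' - 2x y' + 14 y = 0.
This matches the Hermite equation y'' - 2x y' + 2n y = 0 with 2n = 14, so n = 7; the polynomial solution is H_7(x).
With y = sum_k a_k x^k, matching x^k gives (k+2)(k+1) a_{k+2} = 2(k - n) a_k = 2(k - 7) a_k. The right side vanishes at k = 7, so the series with the parity of 7 terminates at degree 7.
Standard normalization: leading coefficient of H_n is 2^n, so a_7 = 2^7 = 128. Work downward with a_k = (k+1)(k+2) a_{k+2} / (2(k - n)):
  a_5 = (6)(7)(128) / (2(5 - 7)) = 5376/(-4) = -1344
  a_3 = (4)(5)(-1344) / (2(3 - 7)) = -26880/(-8) = 3360
  a_1 = (2)(3)(3360) / (2(1 - 7)) = 20160/(-12) = -1680
Hence H_7(x) = 128 x^7 - 1344 x^5 + 3360 x^3 - 1680 x.

H_7(x); series = 128 x^7 - 1344 x^5 + 3360 x^3 - 1680 x


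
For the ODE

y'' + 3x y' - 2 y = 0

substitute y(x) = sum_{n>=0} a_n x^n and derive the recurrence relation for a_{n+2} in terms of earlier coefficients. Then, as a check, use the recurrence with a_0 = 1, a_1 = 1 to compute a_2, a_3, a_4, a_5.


Substitute y = sum_n a_n x^n.
y''(x) has coefficient (n+2)(n+1) a_{n+2} at x^n;
3 x y'(x) has coefficient 3 n a_n at x^n (shift);
-2 y(x) has coefficient -2 a_n at x^n.
Matching x^n: (n+2)(n+1) a_{n+2} + (3n - 2) a_n = 0.
Thus a_{n+2} = (-3n + 2) / ((n+1)(n+2)) * a_n.

Check with a_0 = 1, a_1 = 1 (apply the recurrence for n = 0, 1, 2, 3): a_0 = 1, a_1 = 1, a_2 = 1, a_3 = -1/6, a_4 = -1/3, a_5 = 7/120.

a_(n+2) = (-3n + 2) / ((n+1)(n+2)) * a_n; check: a_0 = 1, a_1 = 1, a_2 = 1, a_3 = -1/6, a_4 = -1/3, a_5 = 7/120


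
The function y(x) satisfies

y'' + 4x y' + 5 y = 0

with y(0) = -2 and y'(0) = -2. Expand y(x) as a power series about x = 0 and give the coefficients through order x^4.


Ansatz: y(x) = sum_{n>=0} a_n x^n, so y'(x) = sum_{n>=1} n a_n x^(n-1) and y''(x) = sum_{n>=2} n(n-1) a_n x^(n-2).
Substitute into P(x) y'' + Q(x) y' + R(x) y = 0 with P(x) = 1, Q(x) = 4x, R(x) = 5, and match powers of x.
Initial conditions: a_0 = -2, a_1 = -2.
Setting the coefficient of each power of x to zero and solving order by order (substituting the coefficients already found):
  x^0: 2 a_2 + 5 a_0 = 0  ->  2 a_2 = -5 a_0 = 10  ->  a_2 = 5
  x^1: 6 a_3 + 9 a_1 = 0  ->  6 a_3 = -9 a_1 = 18  ->  a_3 = 3
  x^2: 12 a_4 + 13 a_2 = 0  ->  12 a_4 = -13 a_2 = -65  ->  a_4 = -65/12
Truncated series: y(x) = -2 - 2 x + 5 x^2 + 3 x^3 - (65/12) x^4 + O(x^5).

a_0 = -2; a_1 = -2; a_2 = 5; a_3 = 3; a_4 = -65/12


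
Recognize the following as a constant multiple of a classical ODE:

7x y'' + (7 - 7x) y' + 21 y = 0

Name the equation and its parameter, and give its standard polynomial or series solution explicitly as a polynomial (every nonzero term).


All three coefficients share the factor 7; dividing through by 7 gives  x y'' + (1 - x) y' + 3 y = 0.
This matches the Laguerre equation x y'' + (1 - x) y' + n y = 0 with n = 3; the polynomial solution is L_3(x).
With y = sum_k a_k x^k, matching x^k gives (k+1)k a_{k+1} + (k+1) a_{k+1} - k a_k + n a_k = 0, i.e. (k+1)^2 a_{k+1} = (k - n) a_k = (k - 3) a_k. The right side vanishes at k = 3, so the series terminates at degree 3.
Standard normalization L_n(0) = 1 gives a_0 = 1. Work upward with a_{k+1} = (k - 3) a_k / (k+1)^2:
  a_1 = (0 - 3)(1) / 1^2 = -3/1 = -3
  a_2 = (1 - 3)(-3) / 2^2 = 6/4 = 3/2
  a_3 = (2 - 3)(3/2) / 3^2 = (-3/2)/9 = -1/6
Hence L_3(x) = -x^3/6 + 3 x^2/2 - 3 x + 1.

L_3(x); series = -x^3/6 + 3 x^2/2 - 3 x + 1


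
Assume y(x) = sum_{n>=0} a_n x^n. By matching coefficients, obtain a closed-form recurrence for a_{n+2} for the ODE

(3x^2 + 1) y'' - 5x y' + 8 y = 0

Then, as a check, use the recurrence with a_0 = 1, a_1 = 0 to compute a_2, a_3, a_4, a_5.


Substitute y = sum_n a_n x^n.
(1 + 3 x^2) y'' contributes (n+2)(n+1) a_{n+2} + 3 n(n-1) a_n at x^n.
-5 x y'(x) contributes -5 n a_n at x^n.
8 y(x) contributes 8 a_n at x^n.
Matching x^n: (n+2)(n+1) a_{n+2} + (3 n(n-1) - 5 n + 8) a_n = 0.
Thus a_{n+2} = (-3 n(n-1) + 5 n - 8) / ((n+1)(n+2)) * a_n.

Check with a_0 = 1, a_1 = 0 (apply the recurrence for n = 0, 1, 2, 3): a_0 = 1, a_1 = 0, a_2 = -4, a_3 = 0, a_4 = 4/3, a_5 = 0.

a_(n+2) = (-3 n(n-1) + 5 n - 8) / ((n+1)(n+2)) * a_n; check: a_0 = 1, a_1 = 0, a_2 = -4, a_3 = 0, a_4 = 4/3, a_5 = 0


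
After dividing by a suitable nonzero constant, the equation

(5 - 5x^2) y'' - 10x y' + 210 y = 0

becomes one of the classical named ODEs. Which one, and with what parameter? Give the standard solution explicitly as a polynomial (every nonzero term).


All three coefficients share the factor 5; dividing through by 5 gives  (1 - x^2) y'' - 2x y' + 42 y = 0.
This matches the Legendre equation (1 - x^2) y'' - 2x y' + n(n+1) y = 0 (note the -2x y' term) with n(n+1) = 42, so n = 6; the polynomial solution is P_6(x).
With y = sum_k a_k x^k, matching x^k gives (k+2)(k+1) a_{k+2} = [k(k+1) - n(n+1)] a_k = (k - 6)(k + 7) a_k. The right side vanishes at k = 6, so the series with the parity of 6 terminates at degree 6.
Standard normalization (P_n(1) = 1): leading coefficient (2n)!/(2^n (n!)^2) = 479001600/(64*518400) = 231/16, so a_6 = 231/16. Work downward with a_k = (k+1)(k+2) a_{k+2} / ((k - 6)(k + 7)):
  a_4 = (5)(6)(231/16) / ((4 - 6)(4 + 7)) = (3465/8)/(-22) = -315/16
  a_2 = (3)(4)(-315/16) / ((2 - 6)(2 + 7)) = (-945/4)/(-36) = 105/16
  a_0 = (1)(2)(105/16) / ((0 - 6)(0 + 7)) = (105/8)/(-42) = -5/16
Hence P_6(x) = 231 x^6/16 - 315 x^4/16 + 105 x^2/16 - 5/16.

P_6(x); series = 231 x^6/16 - 315 x^4/16 + 105 x^2/16 - 5/16


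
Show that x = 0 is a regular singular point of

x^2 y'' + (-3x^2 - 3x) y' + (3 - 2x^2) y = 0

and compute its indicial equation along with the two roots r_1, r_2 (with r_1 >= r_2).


Divide by x^2 to reach normal form y'' + P_1(x) y' + P_2(x) y = 0 with P_1(x) = -3 - 3/x and P_2(x) = -2 + 3/x^2.
x = 0 is a singular point because the y'-coefficient -3 - 3/x has a pole at x = 0 and the y-coefficient -2 + 3/x^2 has a pole at x = 0.
It is a regular singular point because x P_1(x) = p(x) = -3x - 3 and x^2 P_2(x) = q(x) = 3 - 2x^2 are polynomials, hence analytic at x = 0.
p(0) = -3,  q(0) = 3.
Indicial equation: r(r-1) + p(0) r + q(0) = 0, i.e. r^2 + (p(0) - 1) r + q(0) = 0, i.e. r^2 - 4 r + 3 = 0.
Discriminant: (-4)^2 - 4(3) = 4, so r = (4 ± 2)/2.
Solving: r_1 = 3, r_2 = 1.

indicial: r^2 - 4 r + 3 = 0; roots r_1 = 3, r_2 = 1


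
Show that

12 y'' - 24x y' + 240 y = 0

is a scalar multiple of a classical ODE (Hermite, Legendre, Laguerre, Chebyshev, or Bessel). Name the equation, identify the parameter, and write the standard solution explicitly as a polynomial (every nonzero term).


All three coefficients share the factor 12; dividing through by 12 gives  y'' - 2x y' + 20 y = 0.
This matches the Hermite equation y'' - 2x y' + 2n y = 0 with 2n = 20, so n = 10; the polynomial solution is H_10(x).
With y = sum_k a_k x^k, matching x^k gives (k+2)(k+1) a_{k+2} = 2(k - n) a_k = 2(k - 10) a_k. The right side vanishes at k = 10, so the series with the parity of 10 terminates at degree 10.
Standard normalization: leading coefficient of H_n is 2^n, so a_10 = 2^10 = 1024. Work downward with a_k = (k+1)(k+2) a_{k+2} / (2(k - n)):
  a_8 = (9)(10)(1024) / (2(8 - 10)) = 92160/(-4) = -23040
  a_6 = (7)(8)(-23040) / (2(6 - 10)) = -1290240/(-8) = 161280
  a_4 = (5)(6)(161280) / (2(4 - 10)) = 4838400/(-12) = -403200
  a_2 = (3)(4)(-403200) / (2(2 - 10)) = -4838400/(-16) = 302400
  a_0 = (1)(2)(302400) / (2(0 - 10)) = 604800/(-20) = -30240
Hence H_10(x) = 1024 x^10 - 23040 x^8 + 161280 x^6 - 403200 x^4 + 302400 x^2 - 30240.

H_10(x); series = 1024 x^10 - 23040 x^8 + 161280 x^6 - 403200 x^4 + 302400 x^2 - 30240


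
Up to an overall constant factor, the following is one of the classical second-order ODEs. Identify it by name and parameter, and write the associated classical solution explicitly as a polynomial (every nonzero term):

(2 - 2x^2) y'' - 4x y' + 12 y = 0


All three coefficients share the factor 2; dividing through by 2 gives  (1 - x^2) y'' - 2x y' + 6 y = 0.
This matches the Legendre equation (1 - x^2) y'' - 2x y' + n(n+1) y = 0 (note the -2x y' term) with n(n+1) = 6, so n = 2; the polynomial solution is P_2(x).
With y = sum_k a_k x^k, matching x^k gives (k+2)(k+1) a_{k+2} = [k(k+1) - n(n+1)] a_k = (k - 2)(k + 3) a_k. The right side vanishes at k = 2, so the series with the parity of 2 terminates at degree 2.
Standard normalization (P_n(1) = 1): leading coefficient (2n)!/(2^n (n!)^2) = 24/(4*4) = 3/2, so a_2 = 3/2. Work downward with a_k = (k+1)(k+2) a_{k+2} / ((k - 2)(k + 3)):
  a_0 = (1)(2)(3/2) / ((0 - 2)(0 + 3)) = 3/(-6) = -1/2
Hence P_2(x) = 3 x^2/2 - 1/2.

P_2(x); series = 3 x^2/2 - 1/2


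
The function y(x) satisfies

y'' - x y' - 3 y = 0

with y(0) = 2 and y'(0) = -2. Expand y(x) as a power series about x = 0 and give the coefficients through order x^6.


Ansatz: y(x) = sum_{n>=0} a_n x^n, so y'(x) = sum_{n>=1} n a_n x^(n-1) and y''(x) = sum_{n>=2} n(n-1) a_n x^(n-2).
Substitute into P(x) y'' + Q(x) y' + R(x) y = 0 with P(x) = 1, Q(x) = -x, R(x) = -3, and match powers of x.
Initial conditions: a_0 = 2, a_1 = -2.
Setting the coefficient of each power of x to zero and solving order by order (substituting the coefficients already found):
  x^0: 2 a_2 - 3 a_0 = 0  ->  2 a_2 = 3 a_0 = 6  ->  a_2 = 3
  x^1: 6 a_3 - 4 a_1 = 0  ->  6 a_3 = 4 a_1 = -8  ->  a_3 = -4/3
  x^2: 12 a_4 - 5 a_2 = 0  ->  12 a_4 = 5 a_2 = 15  ->  a_4 = 5/4
  x^3: 20 a_5 - 6 a_3 = 0  ->  20 a_5 = 6 a_3 = -8  ->  a_5 = -2/5
  x^4: 30 a_6 - 7 a_4 = 0  ->  30 a_6 = 7 a_4 = 35/4  ->  a_6 = 7/24
Truncated series: y(x) = 2 - 2 x + 3 x^2 - (4/3) x^3 + (5/4) x^4 - (2/5) x^5 + (7/24) x^6 + O(x^7).

a_0 = 2; a_1 = -2; a_2 = 3; a_3 = -4/3; a_4 = 5/4; a_5 = -2/5; a_6 = 7/24


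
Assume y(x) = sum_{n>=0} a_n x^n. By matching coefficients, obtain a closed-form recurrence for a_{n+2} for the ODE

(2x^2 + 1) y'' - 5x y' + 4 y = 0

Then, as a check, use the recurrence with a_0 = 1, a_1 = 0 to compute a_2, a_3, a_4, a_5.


Substitute y = sum_n a_n x^n.
(1 + 2 x^2) y'' contributes (n+2)(n+1) a_{n+2} + 2 n(n-1) a_n at x^n.
-5 x y'(x) contributes -5 n a_n at x^n.
4 y(x) contributes 4 a_n at x^n.
Matching x^n: (n+2)(n+1) a_{n+2} + (2 n(n-1) - 5 n + 4) a_n = 0.
Thus a_{n+2} = (-2 n(n-1) + 5 n - 4) / ((n+1)(n+2)) * a_n.

Check with a_0 = 1, a_1 = 0 (apply the recurrence for n = 0, 1, 2, 3): a_0 = 1, a_1 = 0, a_2 = -2, a_3 = 0, a_4 = -1/3, a_5 = 0.

a_(n+2) = (-2 n(n-1) + 5 n - 4) / ((n+1)(n+2)) * a_n; check: a_0 = 1, a_1 = 0, a_2 = -2, a_3 = 0, a_4 = -1/3, a_5 = 0


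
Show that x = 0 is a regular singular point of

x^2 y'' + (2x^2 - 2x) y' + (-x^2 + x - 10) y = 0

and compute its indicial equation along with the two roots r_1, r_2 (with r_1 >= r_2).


Divide by x^2 to reach normal form y'' + P_1(x) y' + P_2(x) y = 0 with P_1(x) = 2 - 2/x and P_2(x) = -1 + 1/x - 10/x^2.
x = 0 is a singular point because the y'-coefficient 2 - 2/x has a pole at x = 0 and the y-coefficient -1 + 1/x - 10/x^2 has a pole at x = 0.
It is a regular singular point because x P_1(x) = p(x) = 2x - 2 and x^2 P_2(x) = q(x) = -x^2 + x - 10 are polynomials, hence analytic at x = 0.
p(0) = -2,  q(0) = -10.
Indicial equation: r(r-1) + p(0) r + q(0) = 0, i.e. r^2 + (p(0) - 1) r + q(0) = 0, i.e. r^2 - 3 r - 10 = 0.
Discriminant: (-3)^2 - 4(-10) = 49, so r = (3 ± 7)/2.
Solving: r_1 = 5, r_2 = -2.

indicial: r^2 - 3 r - 10 = 0; roots r_1 = 5, r_2 = -2


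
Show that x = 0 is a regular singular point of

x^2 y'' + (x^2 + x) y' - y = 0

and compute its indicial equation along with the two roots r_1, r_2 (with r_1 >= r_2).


Divide by x^2 to reach normal form y'' + P_1(x) y' + P_2(x) y = 0 with P_1(x) = 1 + 1/x and P_2(x) = -1/x^2.
x = 0 is a singular point because the y'-coefficient 1 + 1/x has a pole at x = 0 and the y-coefficient -1/x^2 has a pole at x = 0.
It is a regular singular point because x P_1(x) = p(x) = x + 1 and x^2 P_2(x) = q(x) = -1 are polynomials, hence analytic at x = 0.
p(0) = 1,  q(0) = -1.
Indicial equation: r(r-1) + p(0) r + q(0) = 0, i.e. r^2 + (p(0) - 1) r + q(0) = 0, i.e. r^2 - 1 = 0.
Discriminant: (0)^2 - 4(-1) = 4, so r = (0 ± 2)/2.
Solving: r_1 = 1, r_2 = -1.

indicial: r^2 - 1 = 0; roots r_1 = 1, r_2 = -1


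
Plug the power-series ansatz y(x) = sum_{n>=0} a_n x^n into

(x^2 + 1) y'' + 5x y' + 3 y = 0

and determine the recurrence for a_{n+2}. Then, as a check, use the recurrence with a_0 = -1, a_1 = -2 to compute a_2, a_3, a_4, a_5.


Substitute y = sum_n a_n x^n.
(1 + 1 x^2) y'' contributes (n+2)(n+1) a_{n+2} + n(n-1) a_n at x^n.
5 x y'(x) contributes 5 n a_n at x^n.
3 y(x) contributes 3 a_n at x^n.
Matching x^n: (n+2)(n+1) a_{n+2} + (n(n-1) + 5 n + 3) a_n = 0.
Thus a_{n+2} = (-n(n-1) - 5 n - 3) / ((n+1)(n+2)) * a_n.

Check with a_0 = -1, a_1 = -2 (apply the recurrence for n = 0, 1, 2, 3): a_0 = -1, a_1 = -2, a_2 = 3/2, a_3 = 8/3, a_4 = -15/8, a_5 = -16/5.

a_(n+2) = (-n(n-1) - 5 n - 3) / ((n+1)(n+2)) * a_n; check: a_0 = -1, a_1 = -2, a_2 = 3/2, a_3 = 8/3, a_4 = -15/8, a_5 = -16/5


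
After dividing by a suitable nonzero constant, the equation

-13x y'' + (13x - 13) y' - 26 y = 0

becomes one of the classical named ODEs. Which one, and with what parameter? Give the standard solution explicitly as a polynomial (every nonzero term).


All three coefficients share the factor -13; dividing through by -13 gives  x y'' + (1 - x) y' + 2 y = 0.
This matches the Laguerre equation x y'' + (1 - x) y' + n y = 0 with n = 2; the polynomial solution is L_2(x).
With y = sum_k a_k x^k, matching x^k gives (k+1)k a_{k+1} + (k+1) a_{k+1} - k a_k + n a_k = 0, i.e. (k+1)^2 a_{k+1} = (k - n) a_k = (k - 2) a_k. The right side vanishes at k = 2, so the series terminates at degree 2.
Standard normalization L_n(0) = 1 gives a_0 = 1. Work upward with a_{k+1} = (k - 2) a_k / (k+1)^2:
  a_1 = (0 - 2)(1) / 1^2 = -2/1 = -2
  a_2 = (1 - 2)(-2) / 2^2 = 2/4 = 1/2
Hence L_2(x) = x^2/2 - 2 x + 1.

L_2(x); series = x^2/2 - 2 x + 1


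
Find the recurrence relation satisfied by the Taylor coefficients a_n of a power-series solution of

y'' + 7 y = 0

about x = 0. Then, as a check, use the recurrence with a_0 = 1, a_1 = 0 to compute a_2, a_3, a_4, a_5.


Substitute y = sum_n a_n x^n into y'' + (const) y = 0.
y''(x) = sum_{n>=0} (n+2)(n+1) a_{n+2} x^n.
The ODE becomes sum_n [(n+2)(n+1) a_{n+2} + 7 a_n] x^n = 0.
Setting each coefficient to zero gives the recurrence:
  (n+2)(n+1) a_{n+2} + 7 a_n = 0,
  a_{n+2} = -7 / ((n+1)(n+2)) a_n.

Check with a_0 = 1, a_1 = 0 (apply the recurrence for n = 0, 1, 2, 3): a_0 = 1, a_1 = 0, a_2 = -7/2, a_3 = 0, a_4 = 49/24, a_5 = 0.

a_{n+2} = -7/((n+1)(n+2)) * a_n; check: a_0 = 1, a_1 = 0, a_2 = -7/2, a_3 = 0, a_4 = 49/24, a_5 = 0


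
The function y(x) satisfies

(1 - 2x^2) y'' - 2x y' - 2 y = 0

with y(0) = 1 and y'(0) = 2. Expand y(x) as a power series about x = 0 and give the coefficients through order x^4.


Ansatz: y(x) = sum_{n>=0} a_n x^n, so y'(x) = sum_{n>=1} n a_n x^(n-1) and y''(x) = sum_{n>=2} n(n-1) a_n x^(n-2).
Substitute into P(x) y'' + Q(x) y' + R(x) y = 0 with P(x) = 1 - 2x^2, Q(x) = -2x, R(x) = -2, and match powers of x.
Initial conditions: a_0 = 1, a_1 = 2.
Setting the coefficient of each power of x to zero and solving order by order (substituting the coefficients already found):
  x^0: 2 a_2 - 2 a_0 = 0  ->  2 a_2 = 2 a_0 = 2  ->  a_2 = 1
  x^1: 6 a_3 - 4 a_1 = 0  ->  6 a_3 = 4 a_1 = 8  ->  a_3 = 4/3
  x^2: 12 a_4 - 10 a_2 = 0  ->  12 a_4 = 10 a_2 = 10  ->  a_4 = 5/6
Truncated series: y(x) = 1 + 2 x + x^2 + (4/3) x^3 + (5/6) x^4 + O(x^5).

a_0 = 1; a_1 = 2; a_2 = 1; a_3 = 4/3; a_4 = 5/6


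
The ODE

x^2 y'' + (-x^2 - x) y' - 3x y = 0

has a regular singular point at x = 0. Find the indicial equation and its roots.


Divide by x^2 to reach normal form y'' + P_1(x) y' + P_2(x) y = 0 with P_1(x) = -1 - 1/x and P_2(x) = -3/x.
x = 0 is a singular point because the y'-coefficient -1 - 1/x has a pole at x = 0 and the y-coefficient -3/x has a pole at x = 0.
It is a regular singular point because x P_1(x) = p(x) = -x - 1 and x^2 P_2(x) = q(x) = -3x are polynomials, hence analytic at x = 0.
p(0) = -1,  q(0) = 0.
Indicial equation: r(r-1) + p(0) r + q(0) = 0, i.e. r^2 + (p(0) - 1) r + q(0) = 0, i.e. r^2 - 2 r = 0.
Discriminant: (-2)^2 - 4(0) = 4, so r = (2 ± 2)/2.
Solving: r_1 = 2, r_2 = 0.

indicial: r^2 - 2 r = 0; roots r_1 = 2, r_2 = 0


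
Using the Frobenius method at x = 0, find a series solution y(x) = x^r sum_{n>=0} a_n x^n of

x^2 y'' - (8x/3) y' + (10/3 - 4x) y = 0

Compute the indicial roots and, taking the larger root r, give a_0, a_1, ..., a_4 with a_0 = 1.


Write in Frobenius form y'' + (p(x)/x) y' + (q(x)/x^2) y = 0:
  p(x) = -8/3,  q(x) = 10/3 - 4x.
Indicial equation: r(r-1) + (-8/3) r + (10/3) = 0 -> roots r_1 = 2, r_2 = 5/3.
Take r = r_1 = 2. Let y(x) = x^r sum_{n>=0} a_n x^n with a_0 = 1.
Substitute y = x^r sum a_n x^n and match x^{r+n}. The recurrence is
  D(n) a_n - 4 a_{n-1} = 0,  where D(n) = (r+n)(r+n-1) + (-8/3)(r+n) + (10/3).
  a_n = 4 / D(n) * a_{n-1}.
Since the indicial polynomial factors as (r - r_1)(r - r_2), D(n) = (r_1 + n - r_1)(r_1 + n - r_2) = n(n + 1/3).
Evaluating step by step (a_0 = 1):
  n = 1: D(1) = 1(1 + 1/3) = 4/3; numerator = 4(1) = 4; a_1 = (4)/(4/3) = 3
  n = 2: D(2) = 2(2 + 1/3) = 14/3; numerator = 4(3) = 12; a_2 = (12)/(14/3) = 18/7
  n = 3: D(3) = 3(3 + 1/3) = 10; numerator = 4(18/7) = 72/7; a_3 = (72/7)/(10) = 36/35
  n = 4: D(4) = 4(4 + 1/3) = 52/3; numerator = 4(36/35) = 144/35; a_4 = (144/35)/(52/3) = 108/455

r = 2; a_0 = 1; a_1 = 3; a_2 = 18/7; a_3 = 36/35; a_4 = 108/455


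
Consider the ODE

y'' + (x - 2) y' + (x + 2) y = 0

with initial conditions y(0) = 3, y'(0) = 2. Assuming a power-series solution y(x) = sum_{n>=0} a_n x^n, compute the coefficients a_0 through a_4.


Ansatz: y(x) = sum_{n>=0} a_n x^n, so y'(x) = sum_{n>=1} n a_n x^(n-1) and y''(x) = sum_{n>=2} n(n-1) a_n x^(n-2).
Substitute into P(x) y'' + Q(x) y' + R(x) y = 0 with P(x) = 1, Q(x) = x - 2, R(x) = x + 2, and match powers of x.
Initial conditions: a_0 = 3, a_1 = 2.
Setting the coefficient of each power of x to zero and solving order by order (substituting the coefficients already found):
  x^0: 2 a_2 - 2 a_1 + 2 a_0 = 0  ->  2 a_2 = 2 a_1 - 2 a_0 = -2  ->  a_2 = -1
  x^1: 6 a_3 - 4 a_2 + 3 a_1 + a_0 = 0  ->  6 a_3 = 4 a_2 - 3 a_1 - a_0 = -13  ->  a_3 = -13/6
  x^2: 12 a_4 - 6 a_3 + 4 a_2 + a_1 = 0  ->  12 a_4 = 6 a_3 - 4 a_2 - a_1 = -11  ->  a_4 = -11/12
Truncated series: y(x) = 3 + 2 x - x^2 - (13/6) x^3 - (11/12) x^4 + O(x^5).

a_0 = 3; a_1 = 2; a_2 = -1; a_3 = -13/6; a_4 = -11/12


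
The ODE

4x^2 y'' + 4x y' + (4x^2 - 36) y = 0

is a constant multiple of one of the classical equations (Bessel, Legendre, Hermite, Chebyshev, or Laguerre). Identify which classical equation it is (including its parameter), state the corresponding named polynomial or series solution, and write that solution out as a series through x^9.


All three coefficients share the factor 4; dividing through by 4 gives  x^2 y'' + x y' + (x^2 - 9) y = 0.
This matches the Bessel equation x^2 y'' + x y' + (x^2 - nu^2) y = 0 with nu^2 = 9, so nu = 3; the solution bounded at x = 0 is J_3(x).
Frobenius at x = 0: indicial roots ±nu; for r = nu the recurrence k(k + 2nu) c_k = -c_{k-2} gives the standard series J_nu(x) = sum_{k>=0} (-1)^k / (k! (k+nu)!) (x/2)^(2k+nu). Evaluate the first 4 terms:
  k = 0: (-1)^0 / (0! * 3! * 2^3) x^3 = 1/(1*6*8) x^3 = (1/48) x^3
  k = 1: (-1)^1 / (1! * 4! * 2^5) x^5 = -1/(1*24*32) x^5 = (-1/768) x^5
  k = 2: (-1)^2 / (2! * 5! * 2^7) x^7 = 1/(2*120*128) x^7 = (1/30720) x^7
  k = 3: (-1)^3 / (3! * 6! * 2^9) x^9 = -1/(6*720*512) x^9 = (-1/2211840) x^9
Hence J_3(x) = -x^9/2211840 + x^7/30720 - x^5/768 + x^3/48 + ....

J_3(x); series = -x^9/2211840 + x^7/30720 - x^5/768 + x^3/48


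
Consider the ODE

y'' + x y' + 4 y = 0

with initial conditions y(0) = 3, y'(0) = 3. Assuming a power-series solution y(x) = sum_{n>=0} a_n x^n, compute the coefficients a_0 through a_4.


Ansatz: y(x) = sum_{n>=0} a_n x^n, so y'(x) = sum_{n>=1} n a_n x^(n-1) and y''(x) = sum_{n>=2} n(n-1) a_n x^(n-2).
Substitute into P(x) y'' + Q(x) y' + R(x) y = 0 with P(x) = 1, Q(x) = x, R(x) = 4, and match powers of x.
Initial conditions: a_0 = 3, a_1 = 3.
Setting the coefficient of each power of x to zero and solving order by order (substituting the coefficients already found):
  x^0: 2 a_2 + 4 a_0 = 0  ->  2 a_2 = -4 a_0 = -12  ->  a_2 = -6
  x^1: 6 a_3 + 5 a_1 = 0  ->  6 a_3 = -5 a_1 = -15  ->  a_3 = -5/2
  x^2: 12 a_4 + 6 a_2 = 0  ->  12 a_4 = -6 a_2 = 36  ->  a_4 = 3
Truncated series: y(x) = 3 + 3 x - 6 x^2 - (5/2) x^3 + 3 x^4 + O(x^5).

a_0 = 3; a_1 = 3; a_2 = -6; a_3 = -5/2; a_4 = 3


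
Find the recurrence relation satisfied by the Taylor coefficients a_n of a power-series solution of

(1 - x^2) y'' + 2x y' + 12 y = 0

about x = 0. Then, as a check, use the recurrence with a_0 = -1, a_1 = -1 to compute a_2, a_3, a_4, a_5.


Substitute y = sum_n a_n x^n.
(1 - 1 x^2) y'' contributes (n+2)(n+1) a_{n+2} - n(n-1) a_n at x^n.
2 x y'(x) contributes 2 n a_n at x^n.
12 y(x) contributes 12 a_n at x^n.
Matching x^n: (n+2)(n+1) a_{n+2} + (-n(n-1) + 2 n + 12) a_n = 0.
Thus a_{n+2} = (n(n-1) - 2 n - 12) / ((n+1)(n+2)) * a_n.

Check with a_0 = -1, a_1 = -1 (apply the recurrence for n = 0, 1, 2, 3): a_0 = -1, a_1 = -1, a_2 = 6, a_3 = 7/3, a_4 = -7, a_5 = -7/5.

a_(n+2) = (n(n-1) - 2 n - 12) / ((n+1)(n+2)) * a_n; check: a_0 = -1, a_1 = -1, a_2 = 6, a_3 = 7/3, a_4 = -7, a_5 = -7/5


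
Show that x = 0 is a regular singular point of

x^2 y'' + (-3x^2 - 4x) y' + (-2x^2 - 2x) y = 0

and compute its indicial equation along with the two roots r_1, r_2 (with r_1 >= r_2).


Divide by x^2 to reach normal form y'' + P_1(x) y' + P_2(x) y = 0 with P_1(x) = -3 - 4/x and P_2(x) = -2 - 2/x.
x = 0 is a singular point because the y'-coefficient -3 - 4/x has a pole at x = 0 and the y-coefficient -2 - 2/x has a pole at x = 0.
It is a regular singular point because x P_1(x) = p(x) = -3x - 4 and x^2 P_2(x) = q(x) = -2x^2 - 2x are polynomials, hence analytic at x = 0.
p(0) = -4,  q(0) = 0.
Indicial equation: r(r-1) + p(0) r + q(0) = 0, i.e. r^2 + (p(0) - 1) r + q(0) = 0, i.e. r^2 - 5 r = 0.
Discriminant: (-5)^2 - 4(0) = 25, so r = (5 ± 5)/2.
Solving: r_1 = 5, r_2 = 0.

indicial: r^2 - 5 r = 0; roots r_1 = 5, r_2 = 0


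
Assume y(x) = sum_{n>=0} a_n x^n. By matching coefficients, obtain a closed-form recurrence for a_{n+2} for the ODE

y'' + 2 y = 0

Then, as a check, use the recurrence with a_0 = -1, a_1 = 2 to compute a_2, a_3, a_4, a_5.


Substitute y = sum_n a_n x^n into y'' + (const) y = 0.
y''(x) = sum_{n>=0} (n+2)(n+1) a_{n+2} x^n.
The ODE becomes sum_n [(n+2)(n+1) a_{n+2} + 2 a_n] x^n = 0.
Setting each coefficient to zero gives the recurrence:
  (n+2)(n+1) a_{n+2} + 2 a_n = 0,
  a_{n+2} = -2 / ((n+1)(n+2)) a_n.

Check with a_0 = -1, a_1 = 2 (apply the recurrence for n = 0, 1, 2, 3): a_0 = -1, a_1 = 2, a_2 = 1, a_3 = -2/3, a_4 = -1/6, a_5 = 1/15.

a_{n+2} = -2/((n+1)(n+2)) * a_n; check: a_0 = -1, a_1 = 2, a_2 = 1, a_3 = -2/3, a_4 = -1/6, a_5 = 1/15


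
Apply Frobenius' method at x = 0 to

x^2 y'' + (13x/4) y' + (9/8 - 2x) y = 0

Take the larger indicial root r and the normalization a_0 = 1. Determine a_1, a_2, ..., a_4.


Write in Frobenius form y'' + (p(x)/x) y' + (q(x)/x^2) y = 0:
  p(x) = 13/4,  q(x) = 9/8 - 2x.
Indicial equation: r(r-1) + (13/4) r + (9/8) = 0 -> roots r_1 = -3/4, r_2 = -3/2.
Take r = r_1 = -3/4. Let y(x) = x^r sum_{n>=0} a_n x^n with a_0 = 1.
Substitute y = x^r sum a_n x^n and match x^{r+n}. The recurrence is
  D(n) a_n - 2 a_{n-1} = 0,  where D(n) = (r+n)(r+n-1) + (13/4)(r+n) + (9/8).
  a_n = 2 / D(n) * a_{n-1}.
Since the indicial polynomial factors as (r - r_1)(r - r_2), D(n) = (r_1 + n - r_1)(r_1 + n - r_2) = n(n + 3/4).
Evaluating step by step (a_0 = 1):
  n = 1: D(1) = 1(1 + 3/4) = 7/4; numerator = 2(1) = 2; a_1 = (2)/(7/4) = 8/7
  n = 2: D(2) = 2(2 + 3/4) = 11/2; numerator = 2(8/7) = 16/7; a_2 = (16/7)/(11/2) = 32/77
  n = 3: D(3) = 3(3 + 3/4) = 45/4; numerator = 2(32/77) = 64/77; a_3 = (64/77)/(45/4) = 256/3465
  n = 4: D(4) = 4(4 + 3/4) = 19; numerator = 2(256/3465) = 512/3465; a_4 = (512/3465)/(19) = 512/65835

r = -3/4; a_0 = 1; a_1 = 8/7; a_2 = 32/77; a_3 = 256/3465; a_4 = 512/65835


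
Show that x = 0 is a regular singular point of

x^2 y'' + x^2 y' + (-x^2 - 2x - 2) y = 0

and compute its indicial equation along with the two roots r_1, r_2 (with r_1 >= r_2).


Divide by x^2 to reach normal form y'' + P_1(x) y' + P_2(x) y = 0 with P_1(x) = 1 and P_2(x) = -1 - 2/x - 2/x^2.
x = 0 is a singular point because the y-coefficient -1 - 2/x - 2/x^2 has a pole at x = 0.
It is a regular singular point because x P_1(x) = p(x) = x and x^2 P_2(x) = q(x) = -x^2 - 2x - 2 are polynomials, hence analytic at x = 0.
p(0) = 0,  q(0) = -2.
Indicial equation: r(r-1) + p(0) r + q(0) = 0, i.e. r^2 + (p(0) - 1) r + q(0) = 0, i.e. r^2 - 1 r - 2 = 0.
Discriminant: (-1)^2 - 4(-2) = 9, so r = (1 ± 3)/2.
Solving: r_1 = 2, r_2 = -1.

indicial: r^2 - 1 r - 2 = 0; roots r_1 = 2, r_2 = -1


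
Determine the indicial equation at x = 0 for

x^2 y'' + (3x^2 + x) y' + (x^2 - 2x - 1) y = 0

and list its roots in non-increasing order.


Divide by x^2 to reach normal form y'' + P_1(x) y' + P_2(x) y = 0 with P_1(x) = 3 + 1/x and P_2(x) = 1 - 2/x - 1/x^2.
x = 0 is a singular point because the y'-coefficient 3 + 1/x has a pole at x = 0 and the y-coefficient 1 - 2/x - 1/x^2 has a pole at x = 0.
It is a regular singular point because x P_1(x) = p(x) = 3x + 1 and x^2 P_2(x) = q(x) = x^2 - 2x - 1 are polynomials, hence analytic at x = 0.
p(0) = 1,  q(0) = -1.
Indicial equation: r(r-1) + p(0) r + q(0) = 0, i.e. r^2 + (p(0) - 1) r + q(0) = 0, i.e. r^2 - 1 = 0.
Discriminant: (0)^2 - 4(-1) = 4, so r = (0 ± 2)/2.
Solving: r_1 = 1, r_2 = -1.

indicial: r^2 - 1 = 0; roots r_1 = 1, r_2 = -1


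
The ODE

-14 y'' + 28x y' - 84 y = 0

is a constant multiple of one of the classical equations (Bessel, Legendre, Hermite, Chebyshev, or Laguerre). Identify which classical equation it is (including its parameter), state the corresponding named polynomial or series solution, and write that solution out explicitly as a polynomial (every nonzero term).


All three coefficients share the factor -14; dividing through by -14 gives  y'' - 2x y' + 6 y = 0.
This matches the Hermite equation y'' - 2x y' + 2n y = 0 with 2n = 6, so n = 3; the polynomial solution is H_3(x).
With y = sum_k a_k x^k, matching x^k gives (k+2)(k+1) a_{k+2} = 2(k - n) a_k = 2(k - 3) a_k. The right side vanishes at k = 3, so the series with the parity of 3 terminates at degree 3.
Standard normalization: leading coefficient of H_n is 2^n, so a_3 = 2^3 = 8. Work downward with a_k = (k+1)(k+2) a_{k+2} / (2(k - n)):
  a_1 = (2)(3)(8) / (2(1 - 3)) = 48/(-4) = -12
Hence H_3(x) = 8 x^3 - 12 x.

H_3(x); series = 8 x^3 - 12 x


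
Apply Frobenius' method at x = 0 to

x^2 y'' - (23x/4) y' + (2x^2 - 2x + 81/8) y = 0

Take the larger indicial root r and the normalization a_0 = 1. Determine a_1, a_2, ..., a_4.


Write in Frobenius form y'' + (p(x)/x) y' + (q(x)/x^2) y = 0:
  p(x) = -23/4,  q(x) = 2x^2 - 2x + 81/8.
Indicial equation: r(r-1) + (-23/4) r + (81/8) = 0 -> roots r_1 = 9/2, r_2 = 9/4.
Take r = r_1 = 9/2. Let y(x) = x^r sum_{n>=0} a_n x^n with a_0 = 1.
Substitute y = x^r sum a_n x^n and match x^{r+n}. The recurrence is
  D(n) a_n - 2 a_{n-1} + 2 a_{n-2} = 0,  where D(n) = (r+n)(r+n-1) + (-23/4)(r+n) + (81/8).
  a_n = [2 a_{n-1} - 2 a_{n-2}] / D(n).
Since the indicial polynomial factors as (r - r_1)(r - r_2), D(n) = (r_1 + n - r_1)(r_1 + n - r_2) = n(n + 9/4).
Evaluating step by step (a_0 = 1):
  n = 1: D(1) = 1(1 + 9/4) = 13/4; numerator = 2(1) = 2; a_1 = (2)/(13/4) = 8/13
  n = 2: D(2) = 2(2 + 9/4) = 17/2; numerator = 2(8/13) - 2(1) = -10/13; a_2 = (-10/13)/(17/2) = -20/221
  n = 3: D(3) = 3(3 + 9/4) = 63/4; numerator = 2(-20/221) - 2(8/13) = -24/17; a_3 = (-24/17)/(63/4) = -32/357
  n = 4: D(4) = 4(4 + 9/4) = 25; numerator = 2(-32/357) - 2(-20/221) = 8/4641; a_4 = (8/4641)/(25) = 8/116025

r = 9/2; a_0 = 1; a_1 = 8/13; a_2 = -20/221; a_3 = -32/357; a_4 = 8/116025


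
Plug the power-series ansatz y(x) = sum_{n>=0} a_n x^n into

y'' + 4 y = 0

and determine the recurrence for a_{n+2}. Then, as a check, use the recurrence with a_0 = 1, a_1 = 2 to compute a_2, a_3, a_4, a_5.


Substitute y = sum_n a_n x^n into y'' + (const) y = 0.
y''(x) = sum_{n>=0} (n+2)(n+1) a_{n+2} x^n.
The ODE becomes sum_n [(n+2)(n+1) a_{n+2} + 4 a_n] x^n = 0.
Setting each coefficient to zero gives the recurrence:
  (n+2)(n+1) a_{n+2} + 4 a_n = 0,
  a_{n+2} = -4 / ((n+1)(n+2)) a_n.

Check with a_0 = 1, a_1 = 2 (apply the recurrence for n = 0, 1, 2, 3): a_0 = 1, a_1 = 2, a_2 = -2, a_3 = -4/3, a_4 = 2/3, a_5 = 4/15.

a_{n+2} = -4/((n+1)(n+2)) * a_n; check: a_0 = 1, a_1 = 2, a_2 = -2, a_3 = -4/3, a_4 = 2/3, a_5 = 4/15


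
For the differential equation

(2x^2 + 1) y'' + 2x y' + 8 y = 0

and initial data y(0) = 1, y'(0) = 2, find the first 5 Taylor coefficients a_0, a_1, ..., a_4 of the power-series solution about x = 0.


Ansatz: y(x) = sum_{n>=0} a_n x^n, so y'(x) = sum_{n>=1} n a_n x^(n-1) and y''(x) = sum_{n>=2} n(n-1) a_n x^(n-2).
Substitute into P(x) y'' + Q(x) y' + R(x) y = 0 with P(x) = 2x^2 + 1, Q(x) = 2x, R(x) = 8, and match powers of x.
Initial conditions: a_0 = 1, a_1 = 2.
Setting the coefficient of each power of x to zero and solving order by order (substituting the coefficients already found):
  x^0: 2 a_2 + 8 a_0 = 0  ->  2 a_2 = -8 a_0 = -8  ->  a_2 = -4
  x^1: 6 a_3 + 10 a_1 = 0  ->  6 a_3 = -10 a_1 = -20  ->  a_3 = -10/3
  x^2: 12 a_4 + 16 a_2 = 0  ->  12 a_4 = -16 a_2 = 64  ->  a_4 = 16/3
Truncated series: y(x) = 1 + 2 x - 4 x^2 - (10/3) x^3 + (16/3) x^4 + O(x^5).

a_0 = 1; a_1 = 2; a_2 = -4; a_3 = -10/3; a_4 = 16/3


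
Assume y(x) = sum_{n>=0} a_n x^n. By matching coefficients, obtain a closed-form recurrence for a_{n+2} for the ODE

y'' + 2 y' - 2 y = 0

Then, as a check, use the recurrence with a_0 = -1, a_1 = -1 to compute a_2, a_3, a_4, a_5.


Substitute y = sum_n a_n x^n.
y''(x) has coefficient (n+2)(n+1) a_{n+2} at x^n;
2 y'(x) has coefficient 2 (n+1) a_{n+1} at x^n;
-2 y(x) has coefficient -2 a_n at x^n.
Matching x^n: (n+2)(n+1) a_{n+2} + 2 (n+1) a_{n+1} - 2 a_n = 0.
Thus a_{n+2} = [-2 (n+1) a_{n+1} + 2 a_n] / ((n+1)(n+2)).

Check with a_0 = -1, a_1 = -1 (apply the recurrence for n = 0, 1, 2, 3): a_0 = -1, a_1 = -1, a_2 = 0, a_3 = -1/3, a_4 = 1/6, a_5 = -1/10.

a_(n+2) = [-2 (n+1) a_(n+1) + 2 a_n] / ((n+1)(n+2)); check: a_0 = -1, a_1 = -1, a_2 = 0, a_3 = -1/3, a_4 = 1/6, a_5 = -1/10


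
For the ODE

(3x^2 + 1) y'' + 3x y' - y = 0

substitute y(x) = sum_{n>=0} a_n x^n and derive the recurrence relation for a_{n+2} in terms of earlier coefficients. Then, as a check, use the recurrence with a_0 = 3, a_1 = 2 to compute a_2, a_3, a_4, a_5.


Substitute y = sum_n a_n x^n.
(1 + 3 x^2) y'' contributes (n+2)(n+1) a_{n+2} + 3 n(n-1) a_n at x^n.
3 x y'(x) contributes 3 n a_n at x^n.
-y(x) contributes -1 a_n at x^n.
Matching x^n: (n+2)(n+1) a_{n+2} + (3 n(n-1) + 3 n - 1) a_n = 0.
Thus a_{n+2} = (-3 n(n-1) - 3 n + 1) / ((n+1)(n+2)) * a_n.

Check with a_0 = 3, a_1 = 2 (apply the recurrence for n = 0, 1, 2, 3): a_0 = 3, a_1 = 2, a_2 = 3/2, a_3 = -2/3, a_4 = -11/8, a_5 = 13/15.

a_(n+2) = (-3 n(n-1) - 3 n + 1) / ((n+1)(n+2)) * a_n; check: a_0 = 3, a_1 = 2, a_2 = 3/2, a_3 = -2/3, a_4 = -11/8, a_5 = 13/15


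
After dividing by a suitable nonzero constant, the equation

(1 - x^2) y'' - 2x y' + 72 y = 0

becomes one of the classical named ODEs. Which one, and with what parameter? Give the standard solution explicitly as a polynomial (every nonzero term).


The equation is already in a standard form:  (1 - x^2) y'' - 2x y' + 72 y = 0.
This matches the Legendre equation (1 - x^2) y'' - 2x y' + n(n+1) y = 0 (note the -2x y' term) with n(n+1) = 72, so n = 8; the polynomial solution is P_8(x).
With y = sum_k a_k x^k, matching x^k gives (k+2)(k+1) a_{k+2} = [k(k+1) - n(n+1)] a_k = (k - 8)(k + 9) a_k. The right side vanishes at k = 8, so the series with the parity of 8 terminates at degree 8.
Standard normalization (P_n(1) = 1): leading coefficient (2n)!/(2^n (n!)^2) = 20922789888000/(256*1625702400) = 6435/128, so a_8 = 6435/128. Work downward with a_k = (k+1)(k+2) a_{k+2} / ((k - 8)(k + 9)):
  a_6 = (7)(8)(6435/128) / ((6 - 8)(6 + 9)) = (45045/16)/(-30) = -3003/32
  a_4 = (5)(6)(-3003/32) / ((4 - 8)(4 + 9)) = (-45045/16)/(-52) = 3465/64
  a_2 = (3)(4)(3465/64) / ((2 - 8)(2 + 9)) = (10395/16)/(-66) = -315/32
  a_0 = (1)(2)(-315/32) / ((0 - 8)(0 + 9)) = (-315/16)/(-72) = 35/128
Hence P_8(x) = 6435 x^8/128 - 3003 x^6/32 + 3465 x^4/64 - 315 x^2/32 + 35/128.

P_8(x); series = 6435 x^8/128 - 3003 x^6/32 + 3465 x^4/64 - 315 x^2/32 + 35/128
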